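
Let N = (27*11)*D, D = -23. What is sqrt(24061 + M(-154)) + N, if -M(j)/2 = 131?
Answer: -6831 + sqrt(23799) ≈ -6676.7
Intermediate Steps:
N = -6831 (N = (27*11)*(-23) = 297*(-23) = -6831)
M(j) = -262 (M(j) = -2*131 = -262)
sqrt(24061 + M(-154)) + N = sqrt(24061 - 262) - 6831 = sqrt(23799) - 6831 = -6831 + sqrt(23799)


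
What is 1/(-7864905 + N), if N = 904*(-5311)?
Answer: -1/12666049 ≈ -7.8951e-8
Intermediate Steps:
N = -4801144
1/(-7864905 + N) = 1/(-7864905 - 4801144) = 1/(-12666049) = -1/12666049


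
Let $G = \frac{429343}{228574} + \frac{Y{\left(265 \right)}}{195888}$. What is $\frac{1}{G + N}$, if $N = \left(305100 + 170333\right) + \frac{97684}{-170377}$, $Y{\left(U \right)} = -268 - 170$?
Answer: $\frac{635717814144952}{302242055731701622869} \approx 2.1033 \cdot 10^{-6}$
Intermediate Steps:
$Y{\left(U \right)} = -438$ ($Y{\left(U \right)} = -268 - 170 = -438$)
$N = \frac{81002750557}{170377}$ ($N = 475433 + 97684 \left(- \frac{1}{170377}\right) = 475433 - \frac{97684}{170377} = \frac{81002750557}{170377} \approx 4.7543 \cdot 10^{5}$)
$G = \frac{7000252181}{3731241976}$ ($G = \frac{429343}{228574} - \frac{438}{195888} = 429343 \cdot \frac{1}{228574} - \frac{73}{32648} = \frac{429343}{228574} - \frac{73}{32648} = \frac{7000252181}{3731241976} \approx 1.8761$)
$\frac{1}{G + N} = \frac{1}{\frac{7000252181}{3731241976} + \frac{81002750557}{170377}} = \frac{1}{\frac{302242055731701622869}{635717814144952}} = \frac{635717814144952}{302242055731701622869}$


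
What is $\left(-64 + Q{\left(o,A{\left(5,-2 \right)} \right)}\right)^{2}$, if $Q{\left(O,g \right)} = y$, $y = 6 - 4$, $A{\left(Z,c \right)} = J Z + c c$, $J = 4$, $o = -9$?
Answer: $3844$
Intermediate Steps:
$A{\left(Z,c \right)} = c^{2} + 4 Z$ ($A{\left(Z,c \right)} = 4 Z + c c = 4 Z + c^{2} = c^{2} + 4 Z$)
$y = 2$
$Q{\left(O,g \right)} = 2$
$\left(-64 + Q{\left(o,A{\left(5,-2 \right)} \right)}\right)^{2} = \left(-64 + 2\right)^{2} = \left(-62\right)^{2} = 3844$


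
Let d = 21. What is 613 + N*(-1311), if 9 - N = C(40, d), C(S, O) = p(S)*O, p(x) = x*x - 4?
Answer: 43928290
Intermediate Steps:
p(x) = -4 + x² (p(x) = x² - 4 = -4 + x²)
C(S, O) = O*(-4 + S²) (C(S, O) = (-4 + S²)*O = O*(-4 + S²))
N = -33507 (N = 9 - 21*(-4 + 40²) = 9 - 21*(-4 + 1600) = 9 - 21*1596 = 9 - 1*33516 = 9 - 33516 = -33507)
613 + N*(-1311) = 613 - 33507*(-1311) = 613 + 43927677 = 43928290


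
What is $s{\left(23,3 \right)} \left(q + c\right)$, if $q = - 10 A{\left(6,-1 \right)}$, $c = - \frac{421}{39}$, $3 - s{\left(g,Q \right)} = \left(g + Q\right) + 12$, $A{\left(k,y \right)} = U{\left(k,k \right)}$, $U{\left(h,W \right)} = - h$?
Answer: $- \frac{67165}{39} \approx -1722.2$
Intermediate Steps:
$A{\left(k,y \right)} = - k$
$s{\left(g,Q \right)} = -9 - Q - g$ ($s{\left(g,Q \right)} = 3 - \left(\left(g + Q\right) + 12\right) = 3 - \left(\left(Q + g\right) + 12\right) = 3 - \left(12 + Q + g\right) = -9 - Q - g$)
$c = - \frac{421}{39}$ ($c = \left(-421\right) \frac{1}{39} = - \frac{421}{39} \approx -10.795$)
$q = 60$ ($q = - 10 \left(\left(-1\right) 6\right) = \left(-10\right) \left(-6\right) = 60$)
$s{\left(23,3 \right)} \left(q + c\right) = \left(-9 - 3 - 23\right) \left(60 - \frac{421}{39}\right) = \left(-9 - 3 - 23\right) \frac{1919}{39} = \left(-35\right) \frac{1919}{39} = - \frac{67165}{39}$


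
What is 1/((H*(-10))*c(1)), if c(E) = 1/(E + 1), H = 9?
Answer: -1/45 ≈ -0.022222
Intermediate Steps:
c(E) = 1/(1 + E)
1/((H*(-10))*c(1)) = 1/((9*(-10))/(1 + 1)) = 1/(-90/2) = 1/(-90*½) = 1/(-45) = -1/45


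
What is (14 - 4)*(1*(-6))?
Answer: -60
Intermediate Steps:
(14 - 4)*(1*(-6)) = 10*(-6) = -60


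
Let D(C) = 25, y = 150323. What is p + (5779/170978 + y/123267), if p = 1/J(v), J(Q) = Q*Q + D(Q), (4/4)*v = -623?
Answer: 2563207950031931/2045178101109351 ≈ 1.2533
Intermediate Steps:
v = -623
J(Q) = 25 + Q² (J(Q) = Q*Q + 25 = Q² + 25 = 25 + Q²)
p = 1/388154 (p = 1/(25 + (-623)²) = 1/(25 + 388129) = 1/388154 ≈ 2.5763e-6)
p + (5779/170978 + y/123267) = 1/388154 + (5779/170978 + 150323/123267) = 1/388154 + 26414285887/21075945126 = 2563207950031931/2045178101109351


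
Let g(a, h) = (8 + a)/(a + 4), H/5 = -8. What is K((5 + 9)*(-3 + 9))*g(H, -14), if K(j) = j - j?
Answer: 0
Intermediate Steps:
K(j) = 0
H = -40 (H = 5*(-8) = -40)
g(a, h) = (8 + a)/(4 + a)
K((5 + 9)*(-3 + 9))*g(H, -14) = 0*((8 - 40)/(4 - 40)) = 0*(-32/(-36)) = 0*(-1/36*(-32)) = 0*(8/9) = 0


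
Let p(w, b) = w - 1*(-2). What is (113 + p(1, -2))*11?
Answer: 1276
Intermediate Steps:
p(w, b) = 2 + w (p(w, b) = w + 2 = 2 + w)
(113 + p(1, -2))*11 = (113 + (2 + 1))*11 = (113 + 3)*11 = 116*11 = 1276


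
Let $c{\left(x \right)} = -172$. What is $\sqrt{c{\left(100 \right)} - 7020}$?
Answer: $2 i \sqrt{1798} \approx 84.806 i$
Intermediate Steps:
$\sqrt{c{\left(100 \right)} - 7020} = \sqrt{-172 - 7020} = \sqrt{-7192} = 2 i \sqrt{1798}$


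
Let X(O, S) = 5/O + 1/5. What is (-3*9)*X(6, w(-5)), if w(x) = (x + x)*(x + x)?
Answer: -279/10 ≈ -27.900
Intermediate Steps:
w(x) = 4*x² (w(x) = (2*x)*(2*x) = 4*x²)
X(O, S) = ⅕ + 5/O (X(O, S) = 5/O + 1*(⅕) = 5/O + ⅕ = ⅕ + 5/O)
(-3*9)*X(6, w(-5)) = (-3*9)*((⅕)*(25 + 6)/6) = -27*31/(5*6) = -27*31/30 = -279/10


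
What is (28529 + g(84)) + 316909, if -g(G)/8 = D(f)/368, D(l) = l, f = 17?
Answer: 15890131/46 ≈ 3.4544e+5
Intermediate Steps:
g(G) = -17/46 (g(G) = -136/368 = -8*17/368 = -17/46)
(28529 + g(84)) + 316909 = (28529 - 17/46) + 316909 = 1312317/46 + 316909 = 15890131/46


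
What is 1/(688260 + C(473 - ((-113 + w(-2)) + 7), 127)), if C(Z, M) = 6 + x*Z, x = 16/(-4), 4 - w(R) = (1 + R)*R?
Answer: 1/685958 ≈ 1.4578e-6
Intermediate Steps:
w(R) = 4 - R*(1 + R) (w(R) = 4 - (1 + R)*R = 4 - R*(1 + R))
x = -4 (x = 16*(-¼) = -4)
C(Z, M) = 6 - 4*Z
1/(688260 + C(473 - ((-113 + w(-2)) + 7), 127)) = 1/(688260 + (6 - 4*(473 - ((-113 + (4 - 1*(-2) - 1*(-2)²)) + 7)))) = 1/(688260 + (6 - 4*(473 - ((-113 + (4 + 2 - 1*4)) + 7)))) = 1/(688260 + (6 - 4*(473 - ((-113 + (4 + 2 - 4)) + 7)))) = 1/(688260 + (6 - 4*(473 - ((-113 + 2) + 7)))) = 1/(688260 + (6 - 4*(473 - (-111 + 7)))) = 1/(688260 + (6 - 4*(473 - 1*(-104)))) = 1/(688260 + (6 - 4*(473 + 104))) = 1/(688260 + (6 - 4*577)) = 1/(688260 + (6 - 2308)) = 1/(688260 - 2302) = 1/685958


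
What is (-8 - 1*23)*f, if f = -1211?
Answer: 37541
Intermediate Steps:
(-8 - 1*23)*f = (-8 - 1*23)*(-1211) = (-8 - 23)*(-1211) = -31*(-1211) = 37541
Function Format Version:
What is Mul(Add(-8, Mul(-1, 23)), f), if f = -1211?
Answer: 37541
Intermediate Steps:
Mul(Add(-8, Mul(-1, 23)), f) = Mul(Add(-8, Mul(-1, 23)), -1211) = Mul(Add(-8, -23), -1211) = Mul(-31, -1211) = 37541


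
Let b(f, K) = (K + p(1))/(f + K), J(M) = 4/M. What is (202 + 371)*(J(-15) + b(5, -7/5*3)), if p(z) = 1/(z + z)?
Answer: -112117/40 ≈ -2802.9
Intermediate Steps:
p(z) = 1/(2*z)
b(f, K) = (½ + K)/(K + f) (b(f, K) = (K + (½)/1)/(f + K) = (K + (½)*1)/(K + f) = (K + ½)/(K + f) = (½ + K)/(K + f))
(202 + 371)*(J(-15) + b(5, -7/5*3)) = (202 + 371)*(4/(-15) + (½ - 7/5*3)/(-7/5*3 + 5)) = 573*(4*(-1/15) + (½ - 7*⅕*3)/(-7*⅕*3 + 5)) = 573*(-4/15 + (½ - 7/5*3)/(-7/5*3 + 5)) = 573*(-4/15 + (½ - 21/5)/(-21/5 + 5)) = 573*(-4/15 - 37/10/(⅘)) = 573*(-4/15 + (5/4)*(-37/10)) = 573*(-4/15 - 37/8) = 573*(-587/120) = -112117/40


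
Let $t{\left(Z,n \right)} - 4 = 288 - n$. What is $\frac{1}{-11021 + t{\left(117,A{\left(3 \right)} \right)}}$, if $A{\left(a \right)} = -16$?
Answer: $- \frac{1}{10713} \approx -9.3344 \cdot 10^{-5}$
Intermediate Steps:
$t{\left(Z,n \right)} = 292 - n$ ($t{\left(Z,n \right)} = 4 - \left(-288 + n\right) = 292 - n$)
$\frac{1}{-11021 + t{\left(117,A{\left(3 \right)} \right)}} = \frac{1}{-11021 + \left(292 - -16\right)} = \frac{1}{-11021 + \left(292 + 16\right)} = \frac{1}{-11021 + 308} = \frac{1}{-10713} = - \frac{1}{10713}$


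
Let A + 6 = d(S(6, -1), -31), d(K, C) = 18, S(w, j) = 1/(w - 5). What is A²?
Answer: 144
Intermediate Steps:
S(w, j) = 1/(-5 + w)
A = 12 (A = -6 + 18 = 12)
A² = 12² = 144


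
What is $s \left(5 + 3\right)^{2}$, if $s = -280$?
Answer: $-17920$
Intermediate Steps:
$s \left(5 + 3\right)^{2} = - 280 \left(5 + 3\right)^{2} = - 280 \cdot 8^{2} = \left(-280\right) 64 = -17920$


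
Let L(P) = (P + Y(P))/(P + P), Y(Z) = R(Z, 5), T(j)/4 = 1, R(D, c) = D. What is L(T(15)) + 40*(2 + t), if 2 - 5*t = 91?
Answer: -631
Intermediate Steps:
t = -89/5 (t = 2/5 - 1/5*91 = 2/5 - 91/5 = -89/5 ≈ -17.800)
T(j) = 4 (T(j) = 4*1 = 4)
Y(Z) = Z
L(P) = 1 (L(P) = (P + P)/(P + P) = (2*P)/((2*P)) = (2*P)*(1/(2*P)) = 1)
L(T(15)) + 40*(2 + t) = 1 + 40*(2 - 89/5) = 1 + 40*(-79/5) = 1 - 632 = -631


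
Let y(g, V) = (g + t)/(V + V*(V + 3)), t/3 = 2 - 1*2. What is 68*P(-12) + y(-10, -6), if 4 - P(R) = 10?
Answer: -2453/6 ≈ -408.83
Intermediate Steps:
P(R) = -6 (P(R) = 4 - 1*10 = 4 - 10 = -6)
t = 0 (t = 3*(2 - 1*2) = 3*(2 - 2) = 3*0 = 0)
y(g, V) = g/(V + V*(3 + V)) (y(g, V) = (g + 0)/(V + V*(V + 3)) = g/(V + V*(3 + V)))
68*P(-12) + y(-10, -6) = 68*(-6) - 10/(-6*(4 - 6)) = -408 - 10*(-⅙)/(-2) = -408 - 10*(-⅙)*(-½) = -408 - ⅚ = -2453/6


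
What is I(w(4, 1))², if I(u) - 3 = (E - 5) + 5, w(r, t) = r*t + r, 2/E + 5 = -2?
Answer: 361/49 ≈ 7.3673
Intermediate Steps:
E = -2/7 (E = 2/(-5 - 2) = 2/(-7) = 2*(-⅐) = -2/7 ≈ -0.28571)
w(r, t) = r + r*t
I(u) = 19/7 (I(u) = 3 + ((-2/7 - 5) + 5) = 3 + (-37/7 + 5) = 3 - 2/7 = 19/7)
I(w(4, 1))² = (19/7)² = 361/49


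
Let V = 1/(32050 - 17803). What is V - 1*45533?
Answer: -648708650/14247 ≈ -45533.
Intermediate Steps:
V = 1/14247 ≈ 7.0190e-5
V - 1*45533 = 1/14247 - 1*45533 = 1/14247 - 45533 = -648708650/14247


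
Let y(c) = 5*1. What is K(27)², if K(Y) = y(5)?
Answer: 25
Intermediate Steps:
y(c) = 5
K(Y) = 5
K(27)² = 5² = 25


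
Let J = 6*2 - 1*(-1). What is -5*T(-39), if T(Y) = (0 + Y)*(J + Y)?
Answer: -5070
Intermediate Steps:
J = 13 (J = 12 + 1 = 13)
T(Y) = Y*(13 + Y) (T(Y) = (0 + Y)*(13 + Y) = Y*(13 + Y))
-5*T(-39) = -5*(-39*(13 - 39)) = -5*(-39*(-26)) = -5*1014 = -1*5070 = -5070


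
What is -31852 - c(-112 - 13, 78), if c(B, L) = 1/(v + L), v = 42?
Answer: -3822241/120 ≈ -31852.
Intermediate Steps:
c(B, L) = 1/(42 + L)
-31852 - c(-112 - 13, 78) = -31852 - 1/(42 + 78) = -31852 - 1/120 = -3822241/120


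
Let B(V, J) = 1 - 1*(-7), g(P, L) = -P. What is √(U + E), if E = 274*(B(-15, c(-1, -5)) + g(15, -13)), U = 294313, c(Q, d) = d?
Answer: √292395 ≈ 540.74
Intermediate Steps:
B(V, J) = 8 (B(V, J) = 1 + 7 = 8)
E = -1918 (E = 274*(8 - 1*15) = 274*(8 - 15) = 274*(-7) = -1918)
√(U + E) = √(294313 - 1918) = √292395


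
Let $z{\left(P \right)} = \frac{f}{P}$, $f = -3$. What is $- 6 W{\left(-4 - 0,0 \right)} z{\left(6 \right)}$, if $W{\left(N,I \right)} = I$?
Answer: $0$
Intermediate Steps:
$z{\left(P \right)} = - \frac{3}{P}$
$- 6 W{\left(-4 - 0,0 \right)} z{\left(6 \right)} = \left(-6\right) 0 \left(- \frac{3}{6}\right) = 0 \left(\left(-3\right) \frac{1}{6}\right) = 0 \left(- \frac{1}{2}\right) = 0$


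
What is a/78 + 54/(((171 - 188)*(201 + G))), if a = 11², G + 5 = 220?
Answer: 16375/10608 ≈ 1.5436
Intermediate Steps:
G = 215 (G = -5 + 220 = 215)
a = 121
a/78 + 54/(((171 - 188)*(201 + G))) = 121/78 + 54/(((171 - 188)*(201 + 215))) = 121*(1/78) + 54/((-17*416)) = 121/78 + 54/(-7072) = 121/78 + 54*(-1/7072) = 121/78 - 27/3536 = 16375/10608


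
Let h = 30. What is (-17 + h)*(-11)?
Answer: -143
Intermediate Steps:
(-17 + h)*(-11) = (-17 + 30)*(-11) = 13*(-11) = -143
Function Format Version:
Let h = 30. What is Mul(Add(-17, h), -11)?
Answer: -143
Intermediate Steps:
Mul(Add(-17, h), -11) = Mul(Add(-17, 30), -11) = Mul(13, -11) = -143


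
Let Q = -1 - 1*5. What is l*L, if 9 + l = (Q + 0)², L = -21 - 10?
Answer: -837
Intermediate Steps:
Q = -6 (Q = -1 - 5 = -6)
L = -31
l = 27 (l = -9 + (-6 + 0)² = -9 + (-6)² = -9 + 36 = 27)
l*L = 27*(-31) = -837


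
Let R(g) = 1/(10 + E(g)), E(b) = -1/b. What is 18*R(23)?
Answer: 414/229 ≈ 1.8079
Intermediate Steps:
R(g) = 1/(10 - 1/g)
18*R(23) = 18*(23/(-1 + 10*23)) = 18*(23/(-1 + 230)) = 18*(23/229) = 414/229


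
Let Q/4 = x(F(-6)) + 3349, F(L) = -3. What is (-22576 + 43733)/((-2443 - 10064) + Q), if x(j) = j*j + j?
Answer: 21157/913 ≈ 23.173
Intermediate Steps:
x(j) = j + j² (x(j) = j² + j = j + j²)
Q = 13420 (Q = 4*(-3*(1 - 3) + 3349) = 4*(-3*(-2) + 3349) = 4*(6 + 3349) = 4*3355 = 13420)
(-22576 + 43733)/((-2443 - 10064) + Q) = (-22576 + 43733)/((-2443 - 10064) + 13420) = 21157/(-12507 + 13420) = 21157/913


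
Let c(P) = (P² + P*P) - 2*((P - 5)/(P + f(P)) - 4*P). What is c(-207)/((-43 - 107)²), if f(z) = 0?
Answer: 1739627/465750 ≈ 3.7351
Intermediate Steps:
c(P) = 2*P² + 8*P - 2*(-5 + P)/P (c(P) = (P² + P*P) - 2*((P - 5)/(P + 0) - 4*P) = (P² + P²) - 2*((-5 + P)/P - 4*P) = 2*P² - 2*((-5 + P)/P - 4*P) = 2*P² - 2*(-4*P + (-5 + P)/P) = 2*P² + (8*P - 2*(-5 + P)/P) = 2*P² + 8*P - 2*(-5 + P)/P)
c(-207)/((-43 - 107)²) = (-2 + 2*(-207)² + 8*(-207) + 10/(-207))/((-43 - 107)²) = (-2 + 2*42849 - 1656 + 10*(-1/207))/((-150)²) = (-2 + 85698 - 1656 - 10/207)/22500 = (17396270/207)*(1/22500) = 1739627/465750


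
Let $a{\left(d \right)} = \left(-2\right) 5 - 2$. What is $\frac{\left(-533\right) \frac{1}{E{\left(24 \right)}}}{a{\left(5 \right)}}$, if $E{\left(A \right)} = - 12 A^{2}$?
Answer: $- \frac{533}{82944} \approx -0.006426$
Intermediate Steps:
$a{\left(d \right)} = -12$ ($a{\left(d \right)} = -10 - 2 = -12$)
$\frac{\left(-533\right) \frac{1}{E{\left(24 \right)}}}{a{\left(5 \right)}} = \frac{\left(-533\right) \frac{1}{\left(-12\right) 24^{2}}}{-12} = - \frac{533}{\left(-12\right) 576} \left(- \frac{1}{12}\right) = - \frac{533}{-6912} \left(- \frac{1}{12}\right) = \left(-533\right) \left(- \frac{1}{6912}\right) \left(- \frac{1}{12}\right) = \frac{533}{6912} \left(- \frac{1}{12}\right) = - \frac{533}{82944}$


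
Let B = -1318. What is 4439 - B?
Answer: 5757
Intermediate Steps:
4439 - B = 4439 - 1*(-1318) = 4439 + 1318 = 5757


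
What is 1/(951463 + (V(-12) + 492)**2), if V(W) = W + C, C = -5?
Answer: 1/1177088 ≈ 8.4955e-7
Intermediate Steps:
V(W) = -5 + W (V(W) = W - 5 = -5 + W)
1/(951463 + (V(-12) + 492)**2) = 1/(951463 + ((-5 - 12) + 492)**2) = 1/(951463 + (-17 + 492)**2) = 1/(951463 + 475**2) = 1/(951463 + 225625) = 1/1177088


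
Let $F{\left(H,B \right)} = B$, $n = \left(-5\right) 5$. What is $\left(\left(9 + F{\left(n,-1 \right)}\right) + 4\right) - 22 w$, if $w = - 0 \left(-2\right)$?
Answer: $12$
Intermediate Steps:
$n = -25$
$w = 0$ ($w = \left(-1\right) 0 = 0$)
$\left(\left(9 + F{\left(n,-1 \right)}\right) + 4\right) - 22 w = \left(\left(9 - 1\right) + 4\right) - 0 = \left(8 + 4\right) + 0 = 12 + 0 = 12$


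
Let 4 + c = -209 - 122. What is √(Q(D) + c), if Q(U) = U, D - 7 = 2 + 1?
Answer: 5*I*√13 ≈ 18.028*I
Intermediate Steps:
c = -335 (c = -4 + (-209 - 122) = -4 - 331 = -335)
D = 10 (D = 7 + (2 + 1) = 7 + 3 = 10)
√(Q(D) + c) = √(10 - 335) = √(-325) = 5*I*√13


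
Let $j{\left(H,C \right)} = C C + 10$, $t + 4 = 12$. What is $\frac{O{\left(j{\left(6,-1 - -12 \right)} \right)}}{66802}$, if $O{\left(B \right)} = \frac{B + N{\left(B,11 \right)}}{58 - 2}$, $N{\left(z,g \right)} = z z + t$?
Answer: $\frac{4325}{935228} \approx 0.0046245$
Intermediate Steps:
$t = 8$ ($t = -4 + 12 = 8$)
$j{\left(H,C \right)} = 10 + C^{2}$ ($j{\left(H,C \right)} = C^{2} + 10 = 10 + C^{2}$)
$N{\left(z,g \right)} = 8 + z^{2}$ ($N{\left(z,g \right)} = z z + 8 = z^{2} + 8 = 8 + z^{2}$)
$O{\left(B \right)} = \frac{1}{7} + \frac{B}{56} + \frac{B^{2}}{56}$ ($O{\left(B \right)} = \frac{B + \left(8 + B^{2}\right)}{58 - 2} = \frac{8 + B + B^{2}}{56} = \left(8 + B + B^{2}\right) \frac{1}{56} = \frac{1}{7} + \frac{B}{56} + \frac{B^{2}}{56}$)
$\frac{O{\left(j{\left(6,-1 - -12 \right)} \right)}}{66802} = \frac{\frac{1}{7} + \frac{10 + \left(-1 - -12\right)^{2}}{56} + \frac{\left(10 + \left(-1 - -12\right)^{2}\right)^{2}}{56}}{66802} = \left(\frac{1}{7} + \frac{10 + \left(-1 + 12\right)^{2}}{56} + \frac{\left(10 + \left(-1 + 12\right)^{2}\right)^{2}}{56}\right) \frac{1}{66802} = \left(\frac{1}{7} + \frac{10 + 11^{2}}{56} + \frac{\left(10 + 11^{2}\right)^{2}}{56}\right) \frac{1}{66802} = \left(\frac{1}{7} + \frac{10 + 121}{56} + \frac{\left(10 + 121\right)^{2}}{56}\right) \frac{1}{66802} = \left(\frac{1}{7} + \frac{1}{56} \cdot 131 + \frac{131^{2}}{56}\right) \frac{1}{66802} = \left(\frac{1}{7} + \frac{131}{56} + \frac{1}{56} \cdot 17161\right) \frac{1}{66802} = \left(\frac{1}{7} + \frac{131}{56} + \frac{17161}{56}\right) \frac{1}{66802} = \frac{4325}{14} \cdot \frac{1}{66802} = \frac{4325}{935228}$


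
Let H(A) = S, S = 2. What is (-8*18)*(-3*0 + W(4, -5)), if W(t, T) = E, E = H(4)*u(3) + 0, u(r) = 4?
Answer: -1152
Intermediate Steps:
H(A) = 2
E = 8 (E = 2*4 + 0 = 8 + 0 = 8)
W(t, T) = 8
(-8*18)*(-3*0 + W(4, -5)) = (-8*18)*(-3*0 + 8) = -144*(0 + 8) = -144*8 = -1152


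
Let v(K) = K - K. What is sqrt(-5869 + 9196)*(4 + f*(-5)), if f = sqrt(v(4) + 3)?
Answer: sqrt(3327)*(4 - 5*sqrt(3)) ≈ -268.80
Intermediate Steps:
v(K) = 0
f = sqrt(3) (f = sqrt(0 + 3) = sqrt(3) ≈ 1.7320)
sqrt(-5869 + 9196)*(4 + f*(-5)) = sqrt(-5869 + 9196)*(4 + sqrt(3)*(-5)) = sqrt(3327)*(4 - 5*sqrt(3))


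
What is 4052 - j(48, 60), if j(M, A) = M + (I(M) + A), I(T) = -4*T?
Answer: 4136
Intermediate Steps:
j(M, A) = A - 3*M (j(M, A) = M + (-4*M + A) = M + (A - 4*M) = A - 3*M)
4052 - j(48, 60) = 4052 - (60 - 3*48) = 4052 - (60 - 144) = 4052 - 1*(-84) = 4052 + 84 = 4136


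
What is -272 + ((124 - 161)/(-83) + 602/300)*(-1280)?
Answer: -4246864/1245 ≈ -3411.1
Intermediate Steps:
-272 + ((124 - 161)/(-83) + 602/300)*(-1280) = -272 + (-37*(-1/83) + 602*(1/300))*(-1280) = -272 + (37/83 + 301/150)*(-1280) = -272 + (30533/12450)*(-1280) = -272 - 3908224/1245 = -4246864/1245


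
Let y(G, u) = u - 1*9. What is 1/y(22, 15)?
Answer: 1/6 ≈ 0.16667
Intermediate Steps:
y(G, u) = -9 + u (y(G, u) = u - 9 = -9 + u)
1/y(22, 15) = 1/(-9 + 15) = 1/6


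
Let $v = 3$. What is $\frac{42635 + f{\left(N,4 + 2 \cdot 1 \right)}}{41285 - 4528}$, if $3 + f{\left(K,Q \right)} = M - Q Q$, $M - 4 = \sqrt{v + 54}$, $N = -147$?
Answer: $\frac{42600}{36757} + \frac{\sqrt{57}}{36757} \approx 1.1592$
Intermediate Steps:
$M = 4 + \sqrt{57}$ ($M = 4 + \sqrt{3 + 54} = 4 + \sqrt{57} \approx 11.55$)
$f{\left(K,Q \right)} = 1 + \sqrt{57} - Q^{2}$ ($f{\left(K,Q \right)} = -3 - \left(-4 - \sqrt{57} + Q Q\right) = -3 - \left(-4 + Q^{2} - \sqrt{57}\right) = -3 + \left(4 + \sqrt{57} - Q^{2}\right) = 1 + \sqrt{57} - Q^{2}$)
$\frac{42635 + f{\left(N,4 + 2 \cdot 1 \right)}}{41285 - 4528} = \frac{42635 + \left(1 + \sqrt{57} - \left(4 + 2 \cdot 1\right)^{2}\right)}{41285 - 4528} = \frac{42635 + \left(1 + \sqrt{57} - \left(4 + 2\right)^{2}\right)}{36757} = \left(42635 + \left(1 + \sqrt{57} - 6^{2}\right)\right) \frac{1}{36757} = \left(42635 + \left(1 + \sqrt{57} - 36\right)\right) \frac{1}{36757} = \left(42635 - \left(35 - \sqrt{57}\right)\right) \frac{1}{36757} = \left(42600 + \sqrt{57}\right) \frac{1}{36757} = \frac{42600}{36757} + \frac{\sqrt{57}}{36757}$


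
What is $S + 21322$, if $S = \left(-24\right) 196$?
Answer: $16618$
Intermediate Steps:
$S = -4704$
$S + 21322 = -4704 + 21322 = 16618$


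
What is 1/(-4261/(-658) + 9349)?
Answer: 658/6155903 ≈ 0.00010689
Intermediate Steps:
1/(-4261/(-658) + 9349) = 1/(-4261*(-1/658) + 9349) = 1/(4261/658 + 9349) = 1/(6155903/658) = 658/6155903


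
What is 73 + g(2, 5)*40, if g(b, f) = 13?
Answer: 593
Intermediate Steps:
73 + g(2, 5)*40 = 73 + 13*40 = 73 + 520 = 593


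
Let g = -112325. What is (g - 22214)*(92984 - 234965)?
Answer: 19101981759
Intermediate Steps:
(g - 22214)*(92984 - 234965) = (-112325 - 22214)*(92984 - 234965) = -134539*(-141981) = 19101981759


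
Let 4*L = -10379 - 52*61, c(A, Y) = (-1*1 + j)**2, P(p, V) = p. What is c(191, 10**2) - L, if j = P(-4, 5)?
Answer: 13651/4 ≈ 3412.8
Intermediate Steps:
j = -4
c(A, Y) = 25 (c(A, Y) = (-1*1 - 4)**2 = (-1 - 4)**2 = (-5)**2 = 25)
L = -13551/4 (L = (-10379 - 52*61)/4 = (-10379 - 1*3172)/4 = (-10379 - 3172)/4 = (1/4)*(-13551) = -13551/4 ≈ -3387.8)
c(191, 10**2) - L = 25 - 1*(-13551/4) = 25 + 13551/4 = 13651/4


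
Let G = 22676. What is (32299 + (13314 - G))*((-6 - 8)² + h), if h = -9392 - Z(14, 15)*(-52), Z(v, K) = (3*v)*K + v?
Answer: 557185604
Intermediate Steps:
Z(v, K) = v + 3*K*v (Z(v, K) = 3*K*v + v = v + 3*K*v)
h = 24096 (h = -9392 - 14*(1 + 3*15)*(-52) = -9392 - 14*(1 + 45)*(-52) = -9392 - 14*46*(-52) = -9392 - 644*(-52) = -9392 - 1*(-33488) = -9392 + 33488 = 24096)
(32299 + (13314 - G))*((-6 - 8)² + h) = (32299 + (13314 - 1*22676))*((-6 - 8)² + 24096) = (32299 + (13314 - 22676))*((-14)² + 24096) = (32299 - 9362)*(196 + 24096) = 22937*24292 = 557185604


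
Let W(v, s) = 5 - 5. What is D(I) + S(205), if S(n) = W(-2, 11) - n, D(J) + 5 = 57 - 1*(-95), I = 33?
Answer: -58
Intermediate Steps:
W(v, s) = 0
D(J) = 147 (D(J) = -5 + (57 - 1*(-95)) = -5 + (57 + 95) = -5 + 152 = 147)
S(n) = -n (S(n) = 0 - n = -n)
D(I) + S(205) = 147 - 1*205 = 147 - 205 = -58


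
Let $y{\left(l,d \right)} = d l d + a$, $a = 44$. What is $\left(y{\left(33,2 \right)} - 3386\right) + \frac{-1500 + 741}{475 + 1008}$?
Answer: $- \frac{4761189}{1483} \approx -3210.5$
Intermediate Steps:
$y{\left(l,d \right)} = 44 + l d^{2}$ ($y{\left(l,d \right)} = d l d + 44 = l d^{2} + 44 = 44 + l d^{2}$)
$\left(y{\left(33,2 \right)} - 3386\right) + \frac{-1500 + 741}{475 + 1008} = \left(\left(44 + 33 \cdot 2^{2}\right) - 3386\right) + \frac{-1500 + 741}{475 + 1008} = \left(\left(44 + 33 \cdot 4\right) - 3386\right) - \frac{759}{1483} = \left(\left(44 + 132\right) - 3386\right) - \frac{759}{1483} = \left(176 - 3386\right) - \frac{759}{1483} = -3210 - \frac{759}{1483} = - \frac{4761189}{1483}$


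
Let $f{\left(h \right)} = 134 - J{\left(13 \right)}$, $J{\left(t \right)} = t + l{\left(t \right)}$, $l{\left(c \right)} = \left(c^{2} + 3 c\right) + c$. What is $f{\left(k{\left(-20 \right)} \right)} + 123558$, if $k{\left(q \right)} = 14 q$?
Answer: $123458$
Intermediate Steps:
$l{\left(c \right)} = c^{2} + 4 c$
$J{\left(t \right)} = t + t \left(4 + t\right)$
$f{\left(h \right)} = -100$ ($f{\left(h \right)} = 134 - 13 \left(5 + 13\right) = 134 - 13 \cdot 18 = 134 - 234 = -100$)
$f{\left(k{\left(-20 \right)} \right)} + 123558 = -100 + 123558 = 123458$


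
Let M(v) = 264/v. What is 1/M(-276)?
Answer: -23/22 ≈ -1.0455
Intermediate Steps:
1/M(-276) = 1/(264/(-276)) = 1/(264*(-1/276)) = 1/(-22/23) = -23/22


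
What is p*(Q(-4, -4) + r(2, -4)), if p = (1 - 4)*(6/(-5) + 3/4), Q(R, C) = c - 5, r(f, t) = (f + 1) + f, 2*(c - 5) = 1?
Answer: 297/40 ≈ 7.4250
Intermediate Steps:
c = 11/2 (c = 5 + (½)*1 = 5 + ½ = 11/2 ≈ 5.5000)
r(f, t) = 1 + 2*f (r(f, t) = (1 + f) + f = 1 + 2*f)
Q(R, C) = ½ (Q(R, C) = 11/2 - 5 = ½)
p = 27/20 (p = -3*(6*(-⅕) + 3*(¼)) = -3*(-6/5 + ¾) = -3*(-9/20) = 27/20 ≈ 1.3500)
p*(Q(-4, -4) + r(2, -4)) = 27*(½ + (1 + 2*2))/20 = 27*(½ + (1 + 4))/20 = 27*(½ + 5)/20 = (27/20)*(11/2) = 297/40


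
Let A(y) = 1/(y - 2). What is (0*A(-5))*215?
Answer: 0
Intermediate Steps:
A(y) = 1/(-2 + y)
(0*A(-5))*215 = (0/(-2 - 5))*215 = (0/(-7))*215 = (0*(-1/7))*215 = 0*215 = 0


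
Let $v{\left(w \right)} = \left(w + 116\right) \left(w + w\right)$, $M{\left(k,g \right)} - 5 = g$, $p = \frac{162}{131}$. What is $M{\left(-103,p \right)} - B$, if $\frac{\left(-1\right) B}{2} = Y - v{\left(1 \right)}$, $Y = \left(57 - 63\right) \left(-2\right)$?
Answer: $- \frac{57347}{131} \approx -437.76$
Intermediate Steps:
$p = \frac{162}{131}$ ($p = 162 \cdot \frac{1}{131} = \frac{162}{131} \approx 1.2366$)
$M{\left(k,g \right)} = 5 + g$
$v{\left(w \right)} = 2 w \left(116 + w\right)$ ($v{\left(w \right)} = \left(116 + w\right) 2 w = 2 w \left(116 + w\right)$)
$Y = 12$ ($Y = \left(-6\right) \left(-2\right) = 12$)
$B = 444$ ($B = - 2 \left(12 - 2 \cdot 1 \left(116 + 1\right)\right) = - 2 \left(12 - 2 \cdot 1 \cdot 117\right) = - 2 \left(12 - 234\right) = \left(-2\right) \left(-222\right) = 444$)
$M{\left(-103,p \right)} - B = \left(5 + \frac{162}{131}\right) - 444 = \frac{817}{131} - 444 = - \frac{57347}{131}$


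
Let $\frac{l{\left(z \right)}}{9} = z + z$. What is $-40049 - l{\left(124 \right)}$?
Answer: $-42281$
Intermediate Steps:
$l{\left(z \right)} = 18 z$ ($l{\left(z \right)} = 9 \left(z + z\right) = 9 \cdot 2 z = 18 z$)
$-40049 - l{\left(124 \right)} = -40049 - 18 \cdot 124 = -40049 - 2232 = -42281$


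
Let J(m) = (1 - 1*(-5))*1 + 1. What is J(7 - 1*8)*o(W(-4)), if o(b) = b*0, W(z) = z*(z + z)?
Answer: 0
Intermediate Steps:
W(z) = 2*z² (W(z) = z*(2*z) = 2*z²)
J(m) = 7 (J(m) = (1 + 5)*1 + 1 = 6*1 + 1 = 6 + 1 = 7)
o(b) = 0
J(7 - 1*8)*o(W(-4)) = 7*0 = 0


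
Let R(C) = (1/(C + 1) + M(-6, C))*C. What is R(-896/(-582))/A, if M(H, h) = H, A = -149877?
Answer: 88384/1534804713 ≈ 5.7586e-5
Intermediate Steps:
R(C) = C*(-6 + 1/(1 + C)) (R(C) = (1/(C + 1) - 6)*C = (1/(1 + C) - 6)*C = (-6 + 1/(1 + C))*C = C*(-6 + 1/(1 + C)))
R(-896/(-582))/A = ((-896/(-582))*(-5 - (-5376)/(-582))/(1 - 896/(-582)))/(-149877) = ((-896*(-1/582))*(-5 - (-5376)*(-1)/582)/(1 - 896*(-1/582)))*(-1/149877) = (448*(-5 - 6*448/291)/(291*(1 + 448/291)))*(-1/149877) = (448*(-5 - 896/97)/(291*(739/291)))*(-1/149877) = ((448/291)*(291/739)*(-1381/97))*(-1/149877) = -618688/71683*(-1/149877) = 88384/1534804713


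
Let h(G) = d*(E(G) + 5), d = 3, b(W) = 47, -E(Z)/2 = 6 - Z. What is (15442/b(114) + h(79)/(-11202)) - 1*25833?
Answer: -4475986503/175498 ≈ -25505.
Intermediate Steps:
E(Z) = -12 + 2*Z (E(Z) = -2*(6 - Z) = -12 + 2*Z)
h(G) = -21 + 6*G (h(G) = 3*((-12 + 2*G) + 5) = 3*(-7 + 2*G) = -21 + 6*G)
(15442/b(114) + h(79)/(-11202)) - 1*25833 = (15442/47 + (-21 + 6*79)/(-11202)) - 1*25833 = (15442*(1/47) + (-21 + 474)*(-1/11202)) - 25833 = (15442/47 + 453*(-1/11202)) - 25833 = (15442/47 - 151/3734) - 25833 = 57653331/175498 - 25833 = -4475986503/175498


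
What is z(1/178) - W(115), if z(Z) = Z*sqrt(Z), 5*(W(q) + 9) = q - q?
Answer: 9 + sqrt(178)/31684 ≈ 9.0004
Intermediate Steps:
W(q) = -9 (W(q) = -9 + (q - q)/5 = -9 + (1/5)*0 = -9 + 0 = -9)
z(Z) = Z**(3/2)
z(1/178) - W(115) = (1/178)**(3/2) - 1*(-9) = (1/178)**(3/2) + 9 = sqrt(178)/31684 + 9 = 9 + sqrt(178)/31684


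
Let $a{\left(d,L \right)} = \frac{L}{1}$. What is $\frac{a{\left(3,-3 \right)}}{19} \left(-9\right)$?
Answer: $\frac{27}{19} \approx 1.4211$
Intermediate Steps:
$a{\left(d,L \right)} = L$ ($a{\left(d,L \right)} = L 1 = L$)
$\frac{a{\left(3,-3 \right)}}{19} \left(-9\right) = - \frac{3}{19} \left(-9\right) = \left(-3\right) \frac{1}{19} \left(-9\right) = \left(- \frac{3}{19}\right) \left(-9\right) = \frac{27}{19}$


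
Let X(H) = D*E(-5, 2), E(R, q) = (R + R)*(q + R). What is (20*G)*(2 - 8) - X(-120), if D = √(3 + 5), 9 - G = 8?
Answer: -120 - 60*√2 ≈ -204.85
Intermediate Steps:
G = 1 (G = 9 - 1*8 = 9 - 8 = 1)
E(R, q) = 2*R*(R + q) (E(R, q) = (2*R)*(R + q) = 2*R*(R + q))
D = 2*√2 (D = √8 = 2*√2 ≈ 2.8284)
X(H) = 60*√2 (X(H) = (2*√2)*(2*(-5)*(-5 + 2)) = (2*√2)*(2*(-5)*(-3)) = (2*√2)*30 = 60*√2)
(20*G)*(2 - 8) - X(-120) = (20*1)*(2 - 8) - 60*√2 = 20*(-6) - 60*√2 = -120 - 60*√2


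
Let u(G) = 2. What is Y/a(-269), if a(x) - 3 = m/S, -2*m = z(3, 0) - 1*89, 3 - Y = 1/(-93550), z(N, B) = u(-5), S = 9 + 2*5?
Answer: 5332369/9401775 ≈ 0.56717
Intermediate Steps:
S = 19 (S = 9 + 10 = 19)
z(N, B) = 2
Y = 280651/93550 (Y = 3 - 1/(-93550) = 3 - 1*(-1/93550) = 3 + 1/93550 = 280651/93550 ≈ 3.0000)
m = 87/2 (m = -(2 - 1*89)/2 = -(2 - 89)/2 = -½*(-87) = 87/2 ≈ 43.500)
a(x) = 201/38 (a(x) = 3 + (87/2)/19 = 3 + (87/2)*(1/19) = 3 + 87/38 = 201/38)
Y/a(-269) = 280651/(93550*(201/38)) = (280651/93550)*(38/201) = 5332369/9401775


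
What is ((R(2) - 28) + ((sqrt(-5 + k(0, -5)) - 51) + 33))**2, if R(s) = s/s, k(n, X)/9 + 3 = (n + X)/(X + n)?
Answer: (45 - I*sqrt(23))**2 ≈ 2002.0 - 431.63*I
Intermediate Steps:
k(n, X) = -18 (k(n, X) = -27 + 9*((n + X)/(X + n)) = -27 + 9*((X + n)/(X + n)) = -27 + 9*1 = -27 + 9 = -18)
R(s) = 1
((R(2) - 28) + ((sqrt(-5 + k(0, -5)) - 51) + 33))**2 = ((1 - 28) + ((sqrt(-5 - 18) - 51) + 33))**2 = (-27 + ((sqrt(-23) - 51) + 33))**2 = (-27 + ((I*sqrt(23) - 51) + 33))**2 = (-27 + ((-51 + I*sqrt(23)) + 33))**2 = (-27 + (-18 + I*sqrt(23)))**2 = (-45 + I*sqrt(23))**2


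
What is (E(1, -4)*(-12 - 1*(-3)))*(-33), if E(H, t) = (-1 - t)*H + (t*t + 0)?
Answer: 5643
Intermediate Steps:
E(H, t) = t² + H*(-1 - t) (E(H, t) = H*(-1 - t) + (t² + 0) = H*(-1 - t) + t² = t² + H*(-1 - t))
(E(1, -4)*(-12 - 1*(-3)))*(-33) = (((-4)² - 1*1 - 1*1*(-4))*(-12 - 1*(-3)))*(-33) = ((16 - 1 + 4)*(-12 + 3))*(-33) = (19*(-9))*(-33) = -171*(-33) = 5643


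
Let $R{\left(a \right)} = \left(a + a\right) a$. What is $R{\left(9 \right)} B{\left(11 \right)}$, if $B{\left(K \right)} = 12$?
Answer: $1944$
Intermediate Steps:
$R{\left(a \right)} = 2 a^{2}$ ($R{\left(a \right)} = 2 a a = 2 a^{2}$)
$R{\left(9 \right)} B{\left(11 \right)} = 2 \cdot 9^{2} \cdot 12 = 2 \cdot 81 \cdot 12 = 162 \cdot 12 = 1944$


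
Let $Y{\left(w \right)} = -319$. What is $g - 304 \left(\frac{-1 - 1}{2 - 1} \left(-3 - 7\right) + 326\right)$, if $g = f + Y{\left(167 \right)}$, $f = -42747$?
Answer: $-148250$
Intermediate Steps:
$g = -43066$ ($g = -42747 - 319 = -43066$)
$g - 304 \left(\frac{-1 - 1}{2 - 1} \left(-3 - 7\right) + 326\right) = -43066 - 304 \left(\frac{-1 - 1}{2 - 1} \left(-3 - 7\right) + 326\right) = -43066 - 304 \left(- \frac{2}{1} \left(-10\right) + 326\right) = -43066 - 304 \left(\left(-2\right) 1 \left(-10\right) + 326\right) = -43066 - 304 \left(\left(-2\right) \left(-10\right) + 326\right) = -43066 - 304 \left(20 + 326\right) = -43066 - 105184 = -148250$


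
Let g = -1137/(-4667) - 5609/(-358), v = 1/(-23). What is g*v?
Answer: -26584249/38428078 ≈ -0.69179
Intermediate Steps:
v = -1/23 ≈ -0.043478
g = 26584249/1670786 (g = -1137*(-1/4667) - 5609*(-1/358) = 1137/4667 + 5609/358 = 26584249/1670786 ≈ 15.911)
g*v = (26584249/1670786)*(-1/23) = -26584249/38428078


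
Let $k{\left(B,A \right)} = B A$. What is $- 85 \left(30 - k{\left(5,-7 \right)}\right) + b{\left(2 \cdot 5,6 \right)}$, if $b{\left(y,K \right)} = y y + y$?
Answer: $-5415$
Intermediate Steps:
$k{\left(B,A \right)} = A B$
$b{\left(y,K \right)} = y + y^{2}$ ($b{\left(y,K \right)} = y^{2} + y = y + y^{2}$)
$- 85 \left(30 - k{\left(5,-7 \right)}\right) + b{\left(2 \cdot 5,6 \right)} = - 85 \left(30 - \left(-7\right) 5\right) + 2 \cdot 5 \left(1 + 2 \cdot 5\right) = - 85 \left(30 - -35\right) + 10 \left(1 + 10\right) = - 85 \left(30 + 35\right) + 10 \cdot 11 = \left(-85\right) 65 + 110 = -5525 + 110 = -5415$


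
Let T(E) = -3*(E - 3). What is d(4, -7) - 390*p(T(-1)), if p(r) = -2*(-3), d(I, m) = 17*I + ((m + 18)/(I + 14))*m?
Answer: -40973/18 ≈ -2276.3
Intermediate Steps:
T(E) = 9 - 3*E (T(E) = -3*(-3 + E) = 9 - 3*E)
d(I, m) = 17*I + m*(18 + m)/(14 + I) (d(I, m) = 17*I + ((18 + m)/(14 + I))*m = 17*I + m*(18 + m)/(14 + I))
p(r) = 6
d(4, -7) - 390*p(T(-1)) = ((-7)² + 17*4² + 18*(-7) + 238*4)/(14 + 4) - 390*6 = (49 + 17*16 - 126 + 952)/18 - 2340 = (49 + 272 - 126 + 952)/18 - 2340 = (1/18)*1147 - 2340 = 1147/18 - 2340 = -40973/18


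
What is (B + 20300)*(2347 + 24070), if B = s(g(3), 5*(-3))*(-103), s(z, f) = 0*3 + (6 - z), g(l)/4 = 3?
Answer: 552590806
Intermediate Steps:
g(l) = 12 (g(l) = 4*3 = 12)
s(z, f) = 6 - z (s(z, f) = 0 + (6 - z) = 6 - z)
B = 618 (B = (6 - 1*12)*(-103) = (6 - 12)*(-103) = -6*(-103) = 618)
(B + 20300)*(2347 + 24070) = (618 + 20300)*(2347 + 24070) = 20918*26417 = 552590806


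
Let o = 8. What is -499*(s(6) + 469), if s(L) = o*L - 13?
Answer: -251496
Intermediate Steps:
s(L) = -13 + 8*L (s(L) = 8*L - 13 = -13 + 8*L)
-499*(s(6) + 469) = -499*((-13 + 8*6) + 469) = -499*((-13 + 48) + 469) = -499*(35 + 469) = -499*504 = -251496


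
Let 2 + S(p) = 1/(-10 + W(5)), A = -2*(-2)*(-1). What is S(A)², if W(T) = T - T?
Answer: 441/100 ≈ 4.4100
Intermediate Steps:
W(T) = 0
A = -4 (A = 4*(-1) = -4)
S(p) = -21/10 (S(p) = -2 + 1/(-10 + 0) = -2 + 1/(-10) = -2 - ⅒ = -21/10)
S(A)² = (-21/10)² = 441/100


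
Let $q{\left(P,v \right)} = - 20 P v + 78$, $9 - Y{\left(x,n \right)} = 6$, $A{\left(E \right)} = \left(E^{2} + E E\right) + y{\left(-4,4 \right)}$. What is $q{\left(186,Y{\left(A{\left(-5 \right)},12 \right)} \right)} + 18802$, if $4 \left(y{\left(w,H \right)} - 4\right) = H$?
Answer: $7720$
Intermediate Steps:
$y{\left(w,H \right)} = 4 + \frac{H}{4}$
$A{\left(E \right)} = 5 + 2 E^{2}$ ($A{\left(E \right)} = \left(E^{2} + E E\right) + \left(4 + \frac{1}{4} \cdot 4\right) = \left(E^{2} + E^{2}\right) + \left(4 + 1\right) = 2 E^{2} + 5 = 5 + 2 E^{2}$)
$Y{\left(x,n \right)} = 3$ ($Y{\left(x,n \right)} = 9 - 6 = 3$)
$q{\left(P,v \right)} = 78 - 20 P v$ ($q{\left(P,v \right)} = - 20 P v + 78 = 78 - 20 P v$)
$q{\left(186,Y{\left(A{\left(-5 \right)},12 \right)} \right)} + 18802 = \left(78 - 3720 \cdot 3\right) + 18802 = \left(78 - 11160\right) + 18802 = -11082 + 18802 = 7720$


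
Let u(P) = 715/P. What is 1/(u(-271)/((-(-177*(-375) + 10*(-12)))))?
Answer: 3591021/143 ≈ 25112.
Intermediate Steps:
1/(u(-271)/((-(-177*(-375) + 10*(-12))))) = 1/((715/(-271))/((-(-177*(-375) + 10*(-12))))) = 1/((715*(-1/271))/((-(66375 - 120)))) = 1/(-715/(271*((-1*66255)))) = 1/(-715/271/(-66255)) = 1/(-715/271*(-1/66255)) = 1/(143/3591021) = 3591021/143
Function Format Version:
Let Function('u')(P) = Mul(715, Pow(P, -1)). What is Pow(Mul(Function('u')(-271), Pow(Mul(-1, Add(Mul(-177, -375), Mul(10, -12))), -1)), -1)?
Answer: Rational(3591021, 143) ≈ 25112.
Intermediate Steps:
Pow(Mul(Function('u')(-271), Pow(Mul(-1, Add(Mul(-177, -375), Mul(10, -12))), -1)), -1) = Pow(Mul(Mul(715, Pow(-271, -1)), Pow(Mul(-1, Add(Mul(-177, -375), Mul(10, -12))), -1)), -1) = Pow(Mul(Mul(715, Rational(-1, 271)), Pow(Mul(-1, Add(66375, -120)), -1)), -1) = Pow(Mul(Rational(-715, 271), Pow(Mul(-1, 66255), -1)), -1) = Pow(Mul(Rational(-715, 271), Pow(-66255, -1)), -1) = Pow(Mul(Rational(-715, 271), Rational(-1, 66255)), -1) = Pow(Rational(143, 3591021), -1) = Rational(3591021, 143)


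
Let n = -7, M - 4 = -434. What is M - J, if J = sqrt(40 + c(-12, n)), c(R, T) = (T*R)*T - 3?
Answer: -430 - I*sqrt(551) ≈ -430.0 - 23.473*I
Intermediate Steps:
M = -430 (M = 4 - 434 = -430)
c(R, T) = -3 + R*T**2 (c(R, T) = (R*T)*T - 3 = R*T**2 - 3 = -3 + R*T**2)
J = I*sqrt(551) (J = sqrt(40 + (-3 - 12*(-7)**2)) = sqrt(40 + (-3 - 12*49)) = sqrt(40 + (-3 - 588)) = sqrt(40 - 591) = sqrt(-551) = I*sqrt(551) ≈ 23.473*I)
M - J = -430 - I*sqrt(551)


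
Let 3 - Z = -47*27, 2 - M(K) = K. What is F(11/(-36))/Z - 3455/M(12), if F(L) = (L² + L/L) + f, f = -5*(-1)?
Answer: 10746581/31104 ≈ 345.50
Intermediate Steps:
f = 5
M(K) = 2 - K
Z = 1272 (Z = 3 - (-47)*27 = 3 - 1*(-1269) = 3 + 1269 = 1272)
F(L) = 6 + L² (F(L) = (L² + L/L) + 5 = (L² + 1) + 5 = (1 + L²) + 5 = 6 + L²)
F(11/(-36))/Z - 3455/M(12) = (6 + (11/(-36))²)/1272 - 3455/(2 - 1*12) = (6 + (11*(-1/36))²)*(1/1272) - 3455/(2 - 12) = (6 + (-11/36)²)*(1/1272) - 3455/(-10) = (6 + 121/1296)*(1/1272) - 3455*(-⅒) = (7897/1296)*(1/1272) + 691/2 = 149/31104 + 691/2 = 10746581/31104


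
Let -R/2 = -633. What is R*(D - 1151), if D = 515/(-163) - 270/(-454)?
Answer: -54036742566/37001 ≈ -1.4604e+6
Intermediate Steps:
R = 1266 (R = -2*(-633) = 1266)
D = -94900/37001 (D = 515*(-1/163) - 270*(-1/454) = -515/163 + 135/227 = -94900/37001 ≈ -2.5648)
R*(D - 1151) = 1266*(-94900/37001 - 1151) = 1266*(-42683051/37001) = -54036742566/37001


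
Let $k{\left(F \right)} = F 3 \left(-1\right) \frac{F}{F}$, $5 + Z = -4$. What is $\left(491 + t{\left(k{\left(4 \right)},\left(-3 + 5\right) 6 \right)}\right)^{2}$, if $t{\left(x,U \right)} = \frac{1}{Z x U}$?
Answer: $\frac{404924777569}{1679616} \approx 2.4108 \cdot 10^{5}$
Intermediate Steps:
$Z = -9$ ($Z = -5 - 4 = -9$)
$k{\left(F \right)} = - 3 F$ ($k{\left(F \right)} = 3 F \left(-1\right) 1 = - 3 F 1 = - 3 F$)
$t{\left(x,U \right)} = - \frac{1}{9 U x}$ ($t{\left(x,U \right)} = \frac{1}{- 9 x U} = \frac{1}{\left(-9\right) U x} = - \frac{1}{9 U x}$)
$\left(491 + t{\left(k{\left(4 \right)},\left(-3 + 5\right) 6 \right)}\right)^{2} = \left(491 - \frac{1}{9 \left(-3 + 5\right) 6 \left(\left(-3\right) 4\right)}\right)^{2} = \left(491 - \frac{1}{9 \cdot 2 \cdot 6 \left(-12\right)}\right)^{2} = \left(491 - \frac{1}{9} \cdot \frac{1}{12} \left(- \frac{1}{12}\right)\right)^{2} = \left(491 - \frac{1}{108} \left(- \frac{1}{12}\right)\right)^{2} = \left(491 + \frac{1}{1296}\right)^{2} = \left(\frac{636337}{1296}\right)^{2} = \frac{404924777569}{1679616}$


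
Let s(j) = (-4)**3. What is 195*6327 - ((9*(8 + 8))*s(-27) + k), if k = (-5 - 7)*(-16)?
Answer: 1242789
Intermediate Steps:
s(j) = -64
k = 192 (k = -12*(-16) = 192)
195*6327 - ((9*(8 + 8))*s(-27) + k) = 195*6327 - ((9*(8 + 8))*(-64) + 192) = 1233765 - ((9*16)*(-64) + 192) = 1233765 - (144*(-64) + 192) = 1233765 - (-9216 + 192) = 1233765 - 1*(-9024) = 1233765 + 9024 = 1242789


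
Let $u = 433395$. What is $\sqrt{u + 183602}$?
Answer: $\sqrt{616997} \approx 785.49$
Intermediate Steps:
$\sqrt{u + 183602} = \sqrt{433395 + 183602} = \sqrt{616997}$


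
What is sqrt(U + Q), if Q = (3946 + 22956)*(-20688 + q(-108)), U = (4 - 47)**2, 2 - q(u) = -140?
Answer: I*sqrt(552726643) ≈ 23510.0*I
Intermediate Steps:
q(u) = 142 (q(u) = 2 - 1*(-140) = 2 + 140 = 142)
U = 1849 (U = (-43)**2 = 1849)
Q = -552728492 (Q = (3946 + 22956)*(-20688 + 142) = 26902*(-20546) = -552728492)
sqrt(U + Q) = sqrt(1849 - 552728492) = sqrt(-552726643) = I*sqrt(552726643)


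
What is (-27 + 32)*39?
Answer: 195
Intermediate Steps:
(-27 + 32)*39 = 5*39 = 195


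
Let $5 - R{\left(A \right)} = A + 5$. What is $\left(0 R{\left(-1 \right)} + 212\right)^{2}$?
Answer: $44944$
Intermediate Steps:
$R{\left(A \right)} = - A$ ($R{\left(A \right)} = 5 - \left(A + 5\right) = 5 - \left(5 + A\right) = - A$)
$\left(0 R{\left(-1 \right)} + 212\right)^{2} = \left(0 \left(\left(-1\right) \left(-1\right)\right) + 212\right)^{2} = \left(0 \cdot 1 + 212\right)^{2} = \left(0 + 212\right)^{2} = 212^{2} = 44944$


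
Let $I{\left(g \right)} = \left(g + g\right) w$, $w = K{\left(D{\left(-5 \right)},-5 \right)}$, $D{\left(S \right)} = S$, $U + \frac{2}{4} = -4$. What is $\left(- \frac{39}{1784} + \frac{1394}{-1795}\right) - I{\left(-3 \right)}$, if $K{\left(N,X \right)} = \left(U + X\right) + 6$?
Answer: $- \frac{69804781}{3202280} \approx -21.798$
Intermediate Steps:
$U = - \frac{9}{2}$ ($U = - \frac{1}{2} - 4 = - \frac{9}{2} \approx -4.5$)
$K{\left(N,X \right)} = \frac{3}{2} + X$ ($K{\left(N,X \right)} = \left(- \frac{9}{2} + X\right) + 6 = \frac{3}{2} + X$)
$w = - \frac{7}{2}$ ($w = \frac{3}{2} - 5 = - \frac{7}{2} \approx -3.5$)
$I{\left(g \right)} = - 7 g$ ($I{\left(g \right)} = \left(g + g\right) \left(- \frac{7}{2}\right) = 2 g \left(- \frac{7}{2}\right) = - 7 g$)
$\left(- \frac{39}{1784} + \frac{1394}{-1795}\right) - I{\left(-3 \right)} = \left(- \frac{39}{1784} + \frac{1394}{-1795}\right) - \left(-7\right) \left(-3\right) = \left(\left(-39\right) \frac{1}{1784} + 1394 \left(- \frac{1}{1795}\right)\right) - 21 = \left(- \frac{39}{1784} - \frac{1394}{1795}\right) - 21 = - \frac{2556901}{3202280} - 21 = - \frac{69804781}{3202280}$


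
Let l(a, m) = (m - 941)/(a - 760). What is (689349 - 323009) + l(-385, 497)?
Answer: 419459744/1145 ≈ 3.6634e+5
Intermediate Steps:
l(a, m) = (-941 + m)/(-760 + a)
(689349 - 323009) + l(-385, 497) = (689349 - 323009) + (-941 + 497)/(-760 - 385) = 366340 - 444/(-1145) = 366340 - 1/1145*(-444) = 366340 + 444/1145 = 419459744/1145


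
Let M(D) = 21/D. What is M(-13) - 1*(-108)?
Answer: 1383/13 ≈ 106.38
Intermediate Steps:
M(-13) - 1*(-108) = 21/(-13) - 1*(-108) = 21*(-1/13) + 108 = -21/13 + 108 = 1383/13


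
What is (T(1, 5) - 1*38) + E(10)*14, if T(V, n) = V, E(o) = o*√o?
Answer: -37 + 140*√10 ≈ 405.72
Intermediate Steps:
E(o) = o^(3/2)
(T(1, 5) - 1*38) + E(10)*14 = (1 - 1*38) + 10^(3/2)*14 = (1 - 38) + (10*√10)*14 = -37 + 140*√10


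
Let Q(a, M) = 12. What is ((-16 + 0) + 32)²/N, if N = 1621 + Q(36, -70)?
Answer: 256/1633 ≈ 0.15677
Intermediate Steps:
N = 1633 (N = 1621 + 12 = 1633)
((-16 + 0) + 32)²/N = ((-16 + 0) + 32)²/1633 = (-16 + 32)²*(1/1633) = 16²*(1/1633) = 256*(1/1633) = 256/1633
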